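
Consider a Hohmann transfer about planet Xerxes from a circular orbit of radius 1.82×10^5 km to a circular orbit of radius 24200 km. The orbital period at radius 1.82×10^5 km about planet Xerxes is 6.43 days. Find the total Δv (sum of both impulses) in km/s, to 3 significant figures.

Δv = 2.92 km/s

From Kepler's third law T² = 4π²r³/μ at r = 1.82×10^5 km, T = 6.43 days = 6.43 × 86400 s = 5.55552×10^5 s: μ = 4π²r³/T² = 7.71124×10^5 km³/s².
Transfer-ellipse semi-major axis a_t = (r₁ + r₂)/2 = (1.820×10^5 + 24200)/2 = 1.031×10^5 km.
Circular speed at r₁: v₁ = √(μ/r₁) = √(7.71124×10^5/1.820×10^5) = 2.058 km/s.
Transfer-orbit speed at r₁ (vis-viva equation): v_a = √[μ(2/r₁ − 1/a_t)] = 0.9973 km/s.
First burn Δv₁ = |v_a − v₁| = 1.061 km/s.
Circular speed at r₂: v₂ = √(μ/r₂) = 5.645 km/s.
Transfer-orbit speed at r₂: v_p = √[μ(2/r₂ − 1/a_t)] = 7.500 km/s.
Second burn Δv₂ = |v₂ − v_p| = 1.855 km/s.
Δv = Δv₁ + Δv₂ = 1.061 + 1.855 = 2.916 km/s.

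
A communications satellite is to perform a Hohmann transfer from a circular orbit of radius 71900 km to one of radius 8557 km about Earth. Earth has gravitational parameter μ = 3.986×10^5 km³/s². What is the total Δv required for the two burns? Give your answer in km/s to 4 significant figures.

Transfer-ellipse semi-major axis a_t = (r₁ + r₂)/2 = (71900 + 8557)/2 = 40228.5 km.
Circular speed at r₁: v₁ = √(μ/r₁) = √(3.986×10^5/71900) = 2.355 km/s.
Transfer-orbit speed at r₁ (v² = μ(2/r − 1/a)): v_a = √[μ(2/r₁ − 1/a_t)] = 1.086 km/s.
First burn Δv₁ = |v_a − v₁| = 1.269 km/s.
Circular speed at r₂: v₂ = √(μ/r₂) = 6.825 km/s.
Transfer-orbit speed at r₂: v_p = √[μ(2/r₂ − 1/a_t)] = 9.124 km/s.
Second burn Δv₂ = |v₂ − v_p| = 2.299 km/s.
Total Δv = Δv₁ + Δv₂ = 3.568 km/s.

Δv = 3.568 km/s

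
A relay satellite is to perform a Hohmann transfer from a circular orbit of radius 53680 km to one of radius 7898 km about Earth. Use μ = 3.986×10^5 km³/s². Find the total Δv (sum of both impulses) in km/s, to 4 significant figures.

Δv = 3.621 km/s

Semi-major axis of the transfer orbit: a_t = (53680 + 7898)/2 = 30789 km.
Circular speed at r₁: v₁ = √(μ/r₁) = √(3.986×10^5/53680) = 2.725 km/s.
On the transfer ellipse at r₁, vis-viva gives v_a = √[μ(2/r₁ − 1/a_t)] = 1.380 km/s.
First burn Δv₁ = |v_a − v₁| = 1.345 km/s.
At r₂, v₂ = √(μ/r₂) = 7.104 km/s.
Transfer-orbit speed at r₂: v_p = √[μ(2/r₂ − 1/a_t)] = 9.380 km/s.
Second burn Δv₂ = |v₂ − v_p| = 2.276 km/s.
Total Δv = Δv₁ + Δv₂ = 3.621 km/s.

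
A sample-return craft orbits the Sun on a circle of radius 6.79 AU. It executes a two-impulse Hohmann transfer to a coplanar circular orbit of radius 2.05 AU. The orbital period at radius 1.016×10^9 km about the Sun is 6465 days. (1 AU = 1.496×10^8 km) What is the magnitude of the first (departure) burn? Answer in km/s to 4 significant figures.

Δv₁ = 3.646 km/s

From Kepler's third law T² = 4π²r³/μ at r = 1.016×10^9 km, T = 6465 days = 6465 × 86400 s = 5.58576×10^8 s: μ = 4π²r³/T² = 1.32702×10^11 km³/s².
In km: r₁ = 6.79 × 1.496×10^8 = 1.015784×10^9 km; r₂ = 2.05 × 1.496×10^8 = 3.0668×10^8 km.
The Hohmann ellipse has a_t = (r₁ + r₂)/2 = 6.61232×10^8 km.
Circular speed at r = 1.015784×10^9 km: v_c = √(μ/r) = 11.43 km/s.
Transfer-orbit speed at the same r (vis-viva, a = a_t): v_t = √[μ(2/r − 1/a_t)] = 7.784 km/s.
Δv₁ = |v_t − v_c| = |7.784 − 11.43| = 3.646 km/s.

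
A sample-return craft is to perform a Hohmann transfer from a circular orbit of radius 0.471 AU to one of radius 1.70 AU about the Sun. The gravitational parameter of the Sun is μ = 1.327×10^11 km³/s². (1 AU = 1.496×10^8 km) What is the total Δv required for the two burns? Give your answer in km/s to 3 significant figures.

Δv = 18.7 km/s

In km: r₁ = 0.471 × 1.496×10^8 = 7.04616×10^7 km; r₂ = 1.70 × 1.496×10^8 = 2.5432×10^8 km.
Semi-major axis of the transfer orbit: a_t = (7.04616×10^7 + 2.5432×10^8)/2 = 1.623908×10^8 km.
Circular speed at r₁: v₁ = √(μ/r₁) = √(1.327×10^11/7.04616×10^7) = 43.40 km/s.
On the transfer ellipse at r₁, v² = μ(2/r − 1/a) gives v_p = √[μ(2/r₁ − 1/a_t)] = 54.31 km/s.
First burn Δv₁ = |v_p − v₁| = 10.91 km/s.
Circular speed at r₂: v₂ = √(μ/r₂) = 22.843 km/s.
Transfer-orbit speed at r₂: v_a = √[μ(2/r₂ − 1/a_t)] = 15.047 km/s.
Second burn Δv₂ = |v₂ − v_a| = 7.796 km/s.
Δv = Δv₁ + Δv₂ = 10.91 + 7.796 = 18.71 km/s.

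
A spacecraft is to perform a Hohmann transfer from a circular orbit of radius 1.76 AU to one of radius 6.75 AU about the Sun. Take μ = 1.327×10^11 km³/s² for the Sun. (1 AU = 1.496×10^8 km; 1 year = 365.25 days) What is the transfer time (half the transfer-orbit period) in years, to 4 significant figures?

In km: r₁ = 1.76 × 1.496×10^8 = 2.63296×10^8 km; r₂ = 6.75 × 1.496×10^8 = 1.0098×10^9 km.
Transfer-ellipse semi-major axis a_t = (r₁ + r₂)/2 = (2.63296×10^8 + 1.0098×10^9)/2 = 6.36548×10^8 km.
By Kepler's third law the transfer-orbit period is T = 2π√(a_t³/μ), so t = T/2 = 1.385×10^8 s.
Converting: 1.385×10^8 s ÷ 3.15576×10^7 s/year (365.25 × 86400) = 4.389 years.

t = 4.389 years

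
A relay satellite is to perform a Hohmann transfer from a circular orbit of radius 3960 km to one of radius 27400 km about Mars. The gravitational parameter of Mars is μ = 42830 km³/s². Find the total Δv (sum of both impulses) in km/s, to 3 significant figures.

Semi-major axis of the transfer orbit: a_t = (3960 + 27400)/2 = 15680 km.
At r₁ the circular-orbit speed is v₁ = √(μ/r₁) = 3.2887 km/s.
On the transfer ellipse at r₁, v² = μ(2/r − 1/a) gives v_p = √[μ(2/r₁ − 1/a_t)] = 4.3474 km/s.
First burn Δv₁ = |v_p − v₁| = 1.059 km/s.
Circular speed at r₂: v₂ = √(μ/r₂) = 1.250255 km/s.
Transfer-orbit speed at r₂: v_a = √[μ(2/r₂ − 1/a_t)] = 0.6283091 km/s.
Second burn Δv₂ = |v₂ − v_a| = 0.6219 km/s.
Δv = Δv₁ + Δv₂ = 1.059 + 0.6219 = 1.681 km/s.

Δv = 1.68 km/s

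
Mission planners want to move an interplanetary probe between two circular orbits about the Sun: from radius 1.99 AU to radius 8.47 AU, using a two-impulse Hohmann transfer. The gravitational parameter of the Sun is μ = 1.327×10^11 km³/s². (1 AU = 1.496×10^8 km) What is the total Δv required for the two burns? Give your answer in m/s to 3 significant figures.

In km: r₁ = 1.99 × 1.496×10^8 = 2.97704×10^8 km; r₂ = 8.47 × 1.496×10^8 = 1.267112×10^9 km.
The Hohmann ellipse has a_t = (r₁ + r₂)/2 = 7.82408×10^8 km.
Circular speed at r₁: v₁ = √(μ/r₁) = √(1.327×10^11/2.97704×10^8) = 21.113 km/s.
Transfer-orbit speed at r₁ (v² = μ(2/r − 1/a)): v_p = √[μ(2/r₁ − 1/a_t)] = 26.868 km/s.
First burn Δv₁ = |v_p − v₁| = 5.755 km/s.
At r₂, v₂ = √(μ/r₂) = 10.2336 km/s.
Transfer-orbit speed at r₂: v_a = √[μ(2/r₂ − 1/a_t)] = 6.31253 km/s.
Second burn Δv₂ = |v₂ − v_a| = 3.921 km/s.
Δv = Δv₁ + Δv₂ = 5.755 + 3.921 = 9.676 km/s.

Δv = 9680 m/s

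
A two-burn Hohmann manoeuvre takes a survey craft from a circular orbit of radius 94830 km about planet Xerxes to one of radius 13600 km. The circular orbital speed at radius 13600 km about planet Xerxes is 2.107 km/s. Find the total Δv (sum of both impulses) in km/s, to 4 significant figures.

Δv = 1.078 km/s

From the circular-orbit relation v² = μ/r at r = 13600 km: μ = v²r = (2.107)² × 13600 = 60376.5 km³/s².
The Hohmann ellipse has a_t = (r₁ + r₂)/2 = 54215 km.
Circular speed at r₁: v₁ = √(μ/r₁) = √(60376.5/94830) = 0.7979 km/s.
On the transfer ellipse at r₁, v² = μ(2/r − 1/a) gives v_a = √[μ(2/r₁ − 1/a_t)] = 0.3996 km/s.
First burn Δv₁ = |v_a − v₁| = 0.3983 km/s.
At r₂, v₂ = √(μ/r₂) = 2.1070 km/s.
Transfer-orbit speed at r₂: v_p = √[μ(2/r₂ − 1/a_t)] = 2.7866 km/s.
Second burn Δv₂ = |v₂ − v_p| = 0.6796 km/s.
Total Δv = Δv₁ + Δv₂ = 1.078 km/s.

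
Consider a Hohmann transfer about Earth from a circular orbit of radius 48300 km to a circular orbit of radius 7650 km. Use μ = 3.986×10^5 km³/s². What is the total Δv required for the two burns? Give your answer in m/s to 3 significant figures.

Δv = 3640 m/s

Transfer-ellipse semi-major axis a_t = (r₁ + r₂)/2 = (48300 + 7650)/2 = 27975 km.
At r₁ the circular-orbit speed is v₁ = √(μ/r₁) = 2.8727 km/s.
On the transfer ellipse at r₁, vis-viva gives v_a = √[μ(2/r₁ − 1/a_t)] = 1.5022 km/s.
First burn Δv₁ = |v_a − v₁| = 1.3705 km/s.
Circular speed at r₂: v₂ = √(μ/r₂) = 7.21835 km/s.
Transfer-orbit speed at r₂: v_p = √[μ(2/r₂ − 1/a_t)] = 9.48476 km/s.
Second burn Δv₂ = |v₂ − v_p| = 2.2664 km/s.
Total Δv = Δv₁ + Δv₂ = 3.637 km/s.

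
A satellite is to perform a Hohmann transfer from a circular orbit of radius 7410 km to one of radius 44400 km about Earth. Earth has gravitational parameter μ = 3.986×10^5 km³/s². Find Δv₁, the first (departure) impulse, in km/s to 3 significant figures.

Semi-major axis of the transfer orbit: a_t = (7410 + 44400)/2 = 25905 km.
On the circular orbit at r = 7410 km, v_c = √(μ/r) = 7.334 km/s.
Transfer-orbit speed at the same r (vis-viva, a = a_t): v_t = √[μ(2/r − 1/a_t)] = 9.602 km/s.
Δv₁ = |v_t − v_c| = |9.602 − 7.334| = 2.268 km/s.

Δv₁ = 2.27 km/s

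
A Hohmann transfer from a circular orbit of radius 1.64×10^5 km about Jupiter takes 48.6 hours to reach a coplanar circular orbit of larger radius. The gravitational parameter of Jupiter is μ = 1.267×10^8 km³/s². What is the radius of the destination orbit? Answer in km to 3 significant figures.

r₂ = 1.30×10^6 km

Transfer time t = 48.6 hours = 1.7496×10^5 s, and t = π√(a_t³/μ).
So a_t = (μ t²/π²)^(1/3) = (1.267×10^8 × (1.7496×10^5)² / π²)^(1/3) = 7.3246×10^5 km.
Since a_t = (r₁ + r₂)/2, r₂ = 2a_t − r₁ = 2×7.3246×10^5 − 1.640×10^5 = 1.30092×10^6 km.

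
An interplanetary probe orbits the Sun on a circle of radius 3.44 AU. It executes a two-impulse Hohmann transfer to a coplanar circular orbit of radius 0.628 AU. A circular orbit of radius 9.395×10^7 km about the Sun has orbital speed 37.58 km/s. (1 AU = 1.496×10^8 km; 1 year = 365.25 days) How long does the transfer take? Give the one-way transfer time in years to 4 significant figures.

From the circular-orbit relation v² = μ/r at r = 9.395×10^7 km: μ = v²r = (37.58)² × 9.395×10^7 = 1.32681×10^11 km³/s².
In km: r₁ = 3.44 × 1.496×10^8 = 5.14624×10^8 km; r₂ = 0.628 × 1.496×10^8 = 9.39488×10^7 km.
The Hohmann ellipse has a_t = (r₁ + r₂)/2 = 3.042864×10^8 km.
Half the transfer-orbit period gives t = π√(a_t³/μ) = 4.578×10^7 s.
Converting: 4.578×10^7 s ÷ 3.15576×10^7 s/year (365.25 × 86400) = 1.451 years.

t = 1.451 years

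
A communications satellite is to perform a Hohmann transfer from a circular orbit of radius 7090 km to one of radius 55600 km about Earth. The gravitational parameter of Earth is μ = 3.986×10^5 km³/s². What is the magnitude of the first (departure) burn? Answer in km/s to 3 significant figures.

Δv₁ = 2.49 km/s

Semi-major axis of the transfer orbit: a_t = (7090 + 55600)/2 = 31345 km.
Circular speed at r = 7090 km: v_c = √(μ/r) = 7.498 km/s.
Transfer-orbit speed at the same r (vis-viva, a = a_t): v_t = √[μ(2/r − 1/a_t)] = 9.986 km/s.
Δv₁ = |v_t − v_c| = |9.986 − 7.498| = 2.488 km/s.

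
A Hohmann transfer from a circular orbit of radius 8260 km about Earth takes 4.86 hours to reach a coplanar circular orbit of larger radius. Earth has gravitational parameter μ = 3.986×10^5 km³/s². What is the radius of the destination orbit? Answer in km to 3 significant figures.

r₂ = 38000 km

Transfer time t = 4.86 hours = 17496 s, and t = π√(a_t³/μ).
So a_t = (μ t²/π²)^(1/3) = (3.986×10^5 × (17496)² / π²)^(1/3) = 23123 km.
Since a_t = (r₁ + r₂)/2, r₂ = 2a_t − r₁ = 2×23123 − 8260 = 37986 km.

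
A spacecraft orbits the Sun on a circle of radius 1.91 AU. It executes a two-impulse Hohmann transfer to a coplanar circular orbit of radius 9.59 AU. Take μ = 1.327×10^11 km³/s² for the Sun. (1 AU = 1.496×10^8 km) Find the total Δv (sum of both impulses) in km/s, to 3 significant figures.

Δv = 10.4 km/s

In km: r₁ = 1.91 × 1.496×10^8 = 2.85736×10^8 km; r₂ = 9.59 × 1.496×10^8 = 1.434664×10^9 km.
The Hohmann ellipse has a_t = (r₁ + r₂)/2 = 8.602×10^8 km.
At r₁ the circular-orbit speed is v₁ = √(μ/r₁) = 21.5503 km/s.
Transfer-orbit speed at r₁ (v² = μ(2/r − 1/a)): v_p = √[μ(2/r₁ − 1/a_t)] = 27.8310 km/s.
First burn Δv₁ = |v_p − v₁| = 6.2807 km/s.
Circular speed at r₂: v₂ = √(μ/r₂) = 9.6175 km/s.
Transfer-orbit speed at r₂: v_a = √[μ(2/r₂ − 1/a_t)] = 5.5430 km/s.
Second burn Δv₂ = |v₂ − v_a| = 4.0745 km/s.
Total Δv = Δv₁ + Δv₂ = 10.36 km/s.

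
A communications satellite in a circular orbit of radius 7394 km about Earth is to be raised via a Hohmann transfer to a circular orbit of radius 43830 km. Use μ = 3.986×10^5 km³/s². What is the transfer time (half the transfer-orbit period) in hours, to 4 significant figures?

t = 5.666 hours

Transfer-ellipse semi-major axis a_t = (r₁ + r₂)/2 = (7394 + 43830)/2 = 25612 km.
By Kepler's third law the transfer-orbit period is T = 2π√(a_t³/μ), so t = T/2 = 20396 s.
Converting: 20396 s ÷ 3600 s/hour = 5.666 hours.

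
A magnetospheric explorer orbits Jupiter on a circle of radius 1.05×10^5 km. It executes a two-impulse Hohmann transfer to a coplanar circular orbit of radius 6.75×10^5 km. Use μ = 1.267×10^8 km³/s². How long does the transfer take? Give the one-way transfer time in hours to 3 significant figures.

t = 18.9 hours

Transfer-ellipse semi-major axis a_t = (r₁ + r₂)/2 = (1.050×10^5 + 6.750×10^5)/2 = 3.900×10^5 km.
Transfer time t = π√(a_t³/μ) = π√((3.900×10^5)³ / 1.267×10^8) = 67980 s.
Converting: 67980 s ÷ 3600 s/hour = 18.9 hours.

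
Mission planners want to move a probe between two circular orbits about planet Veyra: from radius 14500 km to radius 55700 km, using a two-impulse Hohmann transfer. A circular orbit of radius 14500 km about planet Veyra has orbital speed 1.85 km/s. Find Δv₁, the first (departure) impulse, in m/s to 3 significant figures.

Δv₁ = 480 m/s

From the circular-orbit relation v² = μ/r at r = 14500 km: μ = v²r = (1.85)² × 14500 = 49626.3 km³/s².
Semi-major axis of the transfer orbit: a_t = (14500 + 55700)/2 = 35100 km.
Circular speed at r = 14500 km: v_c = √(μ/r) = 1.8500 km/s.
Vis-viva on the transfer ellipse at r = 14500 km gives v_t = √[μ(2/r − 1/a_t)] = 2.3305 km/s.
Δv₁ = |v_t − v_c| = |2.3305 − 1.8500| = 0.4805 km/s.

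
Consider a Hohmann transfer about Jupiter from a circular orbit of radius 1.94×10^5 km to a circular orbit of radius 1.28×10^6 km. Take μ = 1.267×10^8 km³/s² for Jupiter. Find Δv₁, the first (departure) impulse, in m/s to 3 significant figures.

Δv₁ = 8120 m/s

The Hohmann ellipse has a_t = (r₁ + r₂)/2 = 7.370×10^5 km.
On the circular orbit at r = 1.940×10^5 km, v_c = √(μ/r) = 25.556 km/s.
Vis-viva on the transfer ellipse at r = 1.940×10^5 km gives v_t = √[μ(2/r − 1/a_t)] = 33.679 km/s.
Δv₁ = |v_t − v_c| = |33.679 − 25.556| = 8.123 km/s.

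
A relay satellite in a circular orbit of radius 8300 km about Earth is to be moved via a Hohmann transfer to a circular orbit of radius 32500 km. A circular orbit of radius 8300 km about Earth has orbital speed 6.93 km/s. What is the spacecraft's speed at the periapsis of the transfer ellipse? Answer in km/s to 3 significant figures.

v = 8.75 km/s

From the circular-orbit relation v² = μ/r at r = 8300 km: μ = v²r = (6.93)² × 8300 = 3.98607×10^5 km³/s².
Transfer-ellipse semi-major axis a_t = (r₁ + r₂)/2 = (8300 + 32500)/2 = 20400 km.
The periapsis of the transfer ellipse is at r = 8300 km.
Vis-viva: v = √[μ(2/r − 1/a_t)] = √[3.98607×10^5 × (2/8300 − 1/20400)] = 8.747 km/s.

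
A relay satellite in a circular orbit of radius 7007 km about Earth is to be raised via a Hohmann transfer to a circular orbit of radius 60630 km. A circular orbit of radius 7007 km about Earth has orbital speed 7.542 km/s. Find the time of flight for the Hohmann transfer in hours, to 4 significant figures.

t = 8.597 hours

From the circular-orbit relation v² = μ/r at r = 7007 km: μ = v²r = (7.542)² × 7007 = 3.98571×10^5 km³/s².
Semi-major axis of the transfer orbit: a_t = (7007 + 60630)/2 = 33818.5 km.
Transfer time t = π√(a_t³/μ) = π√((33818.5)³ / 3.98571×10^5) = 30950 s.
Converting: 30950 s ÷ 3600 s/hour = 8.597 hours.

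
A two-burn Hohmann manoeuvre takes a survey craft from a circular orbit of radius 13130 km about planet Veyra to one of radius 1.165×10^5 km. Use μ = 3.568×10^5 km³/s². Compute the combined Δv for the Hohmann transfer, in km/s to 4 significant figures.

The Hohmann ellipse has a_t = (r₁ + r₂)/2 = 64815 km.
At r₁ the circular-orbit speed is v₁ = √(μ/r₁) = 5.213 km/s.
Transfer-orbit speed at r₁ (vis-viva equation): v_p = √[μ(2/r₁ − 1/a_t)] = 6.989 km/s.
First burn Δv₁ = |v_p − v₁| = 1.776 km/s.
At r₂, v₂ = √(μ/r₂) = 1.75005 km/s.
Transfer-orbit speed at r₂: v_a = √[μ(2/r₂ − 1/a_t)] = 0.787670 km/s.
Second burn Δv₂ = |v₂ − v_a| = 0.9624 km/s.
Total Δv = Δv₁ + Δv₂ = 2.738 km/s.

Δv = 2.738 km/s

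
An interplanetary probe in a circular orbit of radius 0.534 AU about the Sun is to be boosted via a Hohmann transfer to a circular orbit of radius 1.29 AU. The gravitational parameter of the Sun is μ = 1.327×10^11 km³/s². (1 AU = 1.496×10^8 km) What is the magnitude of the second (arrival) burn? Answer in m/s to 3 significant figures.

In km: r₁ = 0.534 × 1.496×10^8 = 7.98864×10^7 km; r₂ = 1.29 × 1.496×10^8 = 1.92984×10^8 km.
Semi-major axis of the transfer orbit: a_t = (7.98864×10^7 + 1.92984×10^8)/2 = 1.364352×10^8 km.
On the circular orbit at r = 1.92984×10^8 km, v_c = √(μ/r) = 26.2225 km/s.
Transfer-orbit speed at the same r (vis-viva, a = a_t): v_t = √[μ(2/r − 1/a_t)] = 20.0654 km/s.
Δv₂ = |v_t − v_c| = |20.0654 − 26.2225| = 6.157 km/s.

Δv₂ = 6160 m/s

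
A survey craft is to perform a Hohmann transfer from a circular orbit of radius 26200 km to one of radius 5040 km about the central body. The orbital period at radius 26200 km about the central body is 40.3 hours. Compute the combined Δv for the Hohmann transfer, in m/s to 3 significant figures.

From Kepler's third law T² = 4π²r³/μ at r = 26200 km, T = 40.3 hours = 40.3 × 3600 s = 1.4508×10^5 s: μ = 4π²r³/T² = 33732.5 km³/s².
Transfer-ellipse semi-major axis a_t = (r₁ + r₂)/2 = (26200 + 5040)/2 = 15620 km.
At r₁ the circular-orbit speed is v₁ = √(μ/r₁) = 1.13468 km/s.
Transfer-orbit speed at r₁ (v² = μ(2/r − 1/a)): v_a = √[μ(2/r₁ − 1/a_t)] = 0.644538 km/s.
First burn Δv₁ = |v_a − v₁| = 0.4901 km/s.
At r₂, v₂ = √(μ/r₂) = 2.5871 km/s.
Transfer-orbit speed at r₂: v_p = √[μ(2/r₂ − 1/a_t)] = 3.3506 km/s.
Second burn Δv₂ = |v₂ − v_p| = 0.7635 km/s.
Δv = Δv₁ + Δv₂ = 0.4901 + 0.7635 = 1.254 km/s.

Δv = 1250 m/s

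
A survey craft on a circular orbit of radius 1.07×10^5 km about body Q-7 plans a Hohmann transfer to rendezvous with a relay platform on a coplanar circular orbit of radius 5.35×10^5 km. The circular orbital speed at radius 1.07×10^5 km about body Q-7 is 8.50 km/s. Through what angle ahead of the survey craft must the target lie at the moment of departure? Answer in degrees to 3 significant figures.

φ = 96.3°

From the circular-orbit relation v² = μ/r at r = 1.07×10^5 km: μ = v²r = (8.50)² × 1.07×10^5 = 7.73075×10^6 km³/s².
Transfer-ellipse semi-major axis a_t = (r₁ + r₂)/2 = (1.070×10^5 + 5.350×10^5)/2 = 3.210×10^5 km.
Transfer time t = π√(a_t³/μ) = 2.055×10^5 s.
Target angular speed ω₂ = √(μ/r₂³) = 7.105×10^-6 rad/s.
Angle swept by the target during transfer: ω₂·t = 1.4601 rad = 83.66°.
Arrival is 180° from departure on the ellipse, so φ = 180° − 83.66° = 96.3°.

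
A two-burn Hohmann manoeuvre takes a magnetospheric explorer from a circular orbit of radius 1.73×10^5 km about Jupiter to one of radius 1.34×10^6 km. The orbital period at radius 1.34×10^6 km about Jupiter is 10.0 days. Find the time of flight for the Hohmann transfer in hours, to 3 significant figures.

From Kepler's third law T² = 4π²r³/μ at r = 1.34×10^6 km, T = 10.0 days = 10.0 × 86400 s = 8.640×10^5 s: μ = 4π²r³/T² = 1.27247×10^8 km³/s².
Semi-major axis of the transfer orbit: a_t = (1.730×10^5 + 1.340×10^6)/2 = 7.565×10^5 km.
By Kepler's third law the transfer-orbit period is T = 2π√(a_t³/μ), so t = T/2 = 1.832×10^5 s.
Converting: 1.832×10^5 s ÷ 3600 s/hour = 50.9 hours.

t = 50.9 hours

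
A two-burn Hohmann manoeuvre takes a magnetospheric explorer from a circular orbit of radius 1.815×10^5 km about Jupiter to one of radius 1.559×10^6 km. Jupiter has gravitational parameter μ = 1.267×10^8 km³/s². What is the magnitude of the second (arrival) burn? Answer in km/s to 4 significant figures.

The Hohmann ellipse has a_t = (r₁ + r₂)/2 = 8.7025×10^5 km.
On the circular orbit at r = 1.559×10^6 km, v_c = √(μ/r) = 9.015 km/s.
Transfer-orbit speed at the same r (vis-viva, a = a_t): v_t = √[μ(2/r − 1/a_t)] = 4.117 km/s.
Δv₂ = |v_t − v_c| = |4.117 − 9.015| = 4.898 km/s.

Δv₂ = 4.898 km/s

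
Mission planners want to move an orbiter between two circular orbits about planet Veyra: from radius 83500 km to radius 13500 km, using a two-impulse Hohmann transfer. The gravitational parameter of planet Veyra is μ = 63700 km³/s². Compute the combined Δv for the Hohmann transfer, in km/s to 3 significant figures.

Δv = 1.09 km/s

The Hohmann ellipse has a_t = (r₁ + r₂)/2 = 48500 km.
At r₁ the circular-orbit speed is v₁ = √(μ/r₁) = 0.8734 km/s.
On the transfer ellipse at r₁, vis-viva gives v_a = √[μ(2/r₁ − 1/a_t)] = 0.4608 km/s.
First burn Δv₁ = |v_a − v₁| = 0.4126 km/s.
At r₂, v₂ = √(μ/r₂) = 2.172 km/s.
Transfer-orbit speed at r₂: v_p = √[μ(2/r₂ − 1/a_t)] = 2.850 km/s.
Second burn Δv₂ = |v₂ − v_p| = 0.6780 km/s.
Total Δv = Δv₁ + Δv₂ = 1.091 km/s.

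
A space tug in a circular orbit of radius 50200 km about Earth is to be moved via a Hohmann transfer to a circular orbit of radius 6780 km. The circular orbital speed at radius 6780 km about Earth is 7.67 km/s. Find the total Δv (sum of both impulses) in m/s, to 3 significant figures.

From the circular-orbit relation v² = μ/r at r = 6780 km: μ = v²r = (7.67)² × 6780 = 3.98860×10^5 km³/s².
Transfer-ellipse semi-major axis a_t = (r₁ + r₂)/2 = (50200 + 6780)/2 = 28490 km.
At r₁ the circular-orbit speed is v₁ = √(μ/r₁) = 2.819 km/s.
Transfer-orbit speed at r₁ (vis-viva): v_a = √[μ(2/r₁ − 1/a_t)] = 1.375 km/s.
First burn Δv₁ = |v_a − v₁| = 1.444 km/s.
Circular speed at r₂: v₂ = √(μ/r₂) = 7.6700 km/s.
Transfer-orbit speed at r₂: v_p = √[μ(2/r₂ − 1/a_t)] = 10.181 km/s.
Second burn Δv₂ = |v₂ − v_p| = 2.511 km/s.
Δv = Δv₁ + Δv₂ = 1.444 + 2.511 = 3.955 km/s.

Δv = 3950 m/s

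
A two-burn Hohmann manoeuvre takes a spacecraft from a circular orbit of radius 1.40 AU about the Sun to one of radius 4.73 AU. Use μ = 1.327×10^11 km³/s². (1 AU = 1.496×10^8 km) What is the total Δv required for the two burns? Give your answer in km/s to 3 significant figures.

In km: r₁ = 1.40 × 1.496×10^8 = 2.0944×10^8 km; r₂ = 4.73 × 1.496×10^8 = 7.07608×10^8 km.
Semi-major axis of the transfer orbit: a_t = (2.0944×10^8 + 7.07608×10^8)/2 = 4.58524×10^8 km.
Circular speed at r₁: v₁ = √(μ/r₁) = √(1.327×10^11/2.0944×10^8) = 25.1713 km/s.
Transfer-orbit speed at r₁ (v² = μ(2/r − 1/a)): v_p = √[μ(2/r₁ − 1/a_t)] = 31.2695 km/s.
First burn Δv₁ = |v_p − v₁| = 6.098 km/s.
Circular speed at r₂: v₂ = √(μ/r₂) = 13.694 km/s.
Transfer-orbit speed at r₂: v_a = √[μ(2/r₂ − 1/a_t)] = 9.2552 km/s.
Second burn Δv₂ = |v₂ − v_a| = 4.439 km/s.
Δv = Δv₁ + Δv₂ = 6.098 + 4.439 = 10.54 km/s.

Δv = 10.5 km/s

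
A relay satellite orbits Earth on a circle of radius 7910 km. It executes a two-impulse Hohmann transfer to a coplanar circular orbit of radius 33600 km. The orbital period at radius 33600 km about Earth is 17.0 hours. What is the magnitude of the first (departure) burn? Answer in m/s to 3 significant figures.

From Kepler's third law T² = 4π²r³/μ at r = 33600 km, T = 17.0 hours = 17.0 × 3600 s = 61200 s: μ = 4π²r³/T² = 3.99829×10^5 km³/s².
Semi-major axis of the transfer orbit: a_t = (7910 + 33600)/2 = 20755 km.
On the circular orbit at r = 7910 km, v_c = √(μ/r) = 7.110 km/s.
Vis-viva on the transfer ellipse at r = 7910 km gives v_t = √[μ(2/r − 1/a_t)] = 9.046 km/s.
Δv₁ = |v_t − v_c| = |9.046 − 7.110| = 1.936 km/s.

Δv₁ = 1940 m/s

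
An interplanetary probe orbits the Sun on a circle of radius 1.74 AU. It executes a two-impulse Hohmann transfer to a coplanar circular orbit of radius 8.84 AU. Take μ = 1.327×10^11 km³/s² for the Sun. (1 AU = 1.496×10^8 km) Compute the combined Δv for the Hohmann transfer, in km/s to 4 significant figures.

In km: r₁ = 1.74 × 1.496×10^8 = 2.60304×10^8 km; r₂ = 8.84 × 1.496×10^8 = 1.322464×10^9 km.
Semi-major axis of the transfer orbit: a_t = (2.60304×10^8 + 1.322464×10^9)/2 = 7.91384×10^8 km.
At r₁ the circular-orbit speed is v₁ = √(μ/r₁) = 22.578 km/s.
On the transfer ellipse at r₁, v² = μ(2/r − 1/a) gives v_p = √[μ(2/r₁ − 1/a_t)] = 29.187 km/s.
First burn Δv₁ = |v_p − v₁| = 6.609 km/s.
Circular speed at r₂: v₂ = √(μ/r₂) = 10.017 km/s.
Transfer-orbit speed at r₂: v_a = √[μ(2/r₂ − 1/a_t)] = 5.7450 km/s.
Second burn Δv₂ = |v₂ − v_a| = 4.272 km/s.
Δv = Δv₁ + Δv₂ = 6.609 + 4.272 = 10.88 km/s.

Δv = 10.88 km/s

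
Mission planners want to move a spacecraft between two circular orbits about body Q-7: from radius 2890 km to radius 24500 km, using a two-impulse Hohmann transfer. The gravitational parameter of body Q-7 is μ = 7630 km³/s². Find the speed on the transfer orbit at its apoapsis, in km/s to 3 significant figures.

Transfer-ellipse semi-major axis a_t = (r₁ + r₂)/2 = (2890 + 24500)/2 = 13695 km.
At apoapsis, r = 24500 km.
Vis-viva: v = √[μ(2/r − 1/a_t)] = √[7630 × (2/24500 − 1/13695)] = 0.2564 km/s.

v = 0.256 km/s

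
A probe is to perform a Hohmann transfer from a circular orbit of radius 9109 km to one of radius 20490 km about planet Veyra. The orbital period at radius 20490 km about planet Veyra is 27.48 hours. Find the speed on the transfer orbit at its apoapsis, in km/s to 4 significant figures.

v = 1.021 km/s

From Kepler's third law T² = 4π²r³/μ at r = 20490 km, T = 27.48 hours = 27.48 × 3600 s = 98928 s: μ = 4π²r³/T² = 34701.4 km³/s².
Transfer-ellipse semi-major axis a_t = (r₁ + r₂)/2 = (9109 + 20490)/2 = 14799.5 km.
At apoapsis, r = 20490 km.
From the vis-viva equation, v = √[μ(2/r − 1/a_t)] = 1.021 km/s.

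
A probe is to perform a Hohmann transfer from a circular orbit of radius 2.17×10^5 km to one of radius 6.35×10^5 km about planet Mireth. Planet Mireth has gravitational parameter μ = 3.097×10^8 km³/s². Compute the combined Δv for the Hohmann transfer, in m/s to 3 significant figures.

Δv = 14700 m/s

The Hohmann ellipse has a_t = (r₁ + r₂)/2 = 4.260×10^5 km.
Circular speed at r₁: v₁ = √(μ/r₁) = √(3.097×10^8/2.170×10^5) = 37.7782 km/s.
On the transfer ellipse at r₁, vis-viva gives v_p = √[μ(2/r₁ − 1/a_t)] = 46.1236 km/s.
First burn Δv₁ = |v_p − v₁| = 8.345 km/s.
At r₂, v₂ = √(μ/r₂) = 22.084 km/s.
Transfer-orbit speed at r₂: v_a = √[μ(2/r₂ − 1/a_t)] = 15.762 km/s.
Second burn Δv₂ = |v₂ − v_a| = 6.322 km/s.
Δv = Δv₁ + Δv₂ = 8.345 + 6.322 = 14.67 km/s.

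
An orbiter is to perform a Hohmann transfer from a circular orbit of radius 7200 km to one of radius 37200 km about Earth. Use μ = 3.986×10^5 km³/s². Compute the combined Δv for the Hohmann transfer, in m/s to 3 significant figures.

The Hohmann ellipse has a_t = (r₁ + r₂)/2 = 22200 km.
Circular speed at r₁: v₁ = √(μ/r₁) = √(3.986×10^5/7200) = 7.441 km/s.
Transfer-orbit speed at r₁ (vis-viva equation): v_p = √[μ(2/r₁ − 1/a_t)] = 9.632 km/s.
First burn Δv₁ = |v_p − v₁| = 2.191 km/s.
At r₂, v₂ = √(μ/r₂) = 3.273 km/s.
Transfer-orbit speed at r₂: v_a = √[μ(2/r₂ − 1/a_t)] = 1.864 km/s.
Second burn Δv₂ = |v₂ − v_a| = 1.409 km/s.
Total Δv = Δv₁ + Δv₂ = 3.600 km/s.

Δv = 3600 m/s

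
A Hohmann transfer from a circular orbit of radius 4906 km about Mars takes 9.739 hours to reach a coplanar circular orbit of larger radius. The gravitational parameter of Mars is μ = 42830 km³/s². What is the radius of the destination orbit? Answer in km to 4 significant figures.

r₂ = 30040 km

Transfer time t = 9.739 hours = 35060.4 s, and t = π√(a_t³/μ).
So a_t = (μ t²/π²)^(1/3) = (42830 × (35060.4)² / π²)^(1/3) = 17473 km.
Since a_t = (r₁ + r₂)/2, r₂ = 2a_t − r₁ = 2×17473 − 4906 = 30040 km.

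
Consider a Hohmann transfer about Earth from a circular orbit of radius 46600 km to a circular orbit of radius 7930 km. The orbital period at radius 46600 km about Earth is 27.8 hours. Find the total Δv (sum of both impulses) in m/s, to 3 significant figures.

From Kepler's third law T² = 4π²r³/μ at r = 46600 km, T = 27.8 hours = 27.8 × 3600 s = 1.0008×10^5 s: μ = 4π²r³/T² = 3.98862×10^5 km³/s².
Semi-major axis of the transfer orbit: a_t = (46600 + 7930)/2 = 27265 km.
Circular speed at r₁: v₁ = √(μ/r₁) = √(3.98862×10^5/46600) = 2.926 km/s.
Transfer-orbit speed at r₁ (vis-viva): v_a = √[μ(2/r₁ − 1/a_t)] = 1.578 km/s.
First burn Δv₁ = |v_a − v₁| = 1.348 km/s.
Circular speed at r₂: v₂ = √(μ/r₂) = 7.092 km/s.
Transfer-orbit speed at r₂: v_p = √[μ(2/r₂ − 1/a_t)] = 9.272 km/s.
Second burn Δv₂ = |v₂ − v_p| = 2.180 km/s.
Total Δv = Δv₁ + Δv₂ = 3.528 km/s.

Δv = 3530 m/s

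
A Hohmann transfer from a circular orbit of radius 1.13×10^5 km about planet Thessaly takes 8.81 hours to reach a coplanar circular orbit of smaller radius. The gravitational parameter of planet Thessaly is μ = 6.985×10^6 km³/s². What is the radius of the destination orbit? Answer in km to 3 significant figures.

Transfer time t = 8.81 hours = 31716 s, and t = π√(a_t³/μ).
So a_t = (μ t²/π²)^(1/3) = (6.985×10^6 × (31716)² / π²)^(1/3) = 89291 km.
Since a_t = (r₁ + r₂)/2, r₂ = 2a_t − r₁ = 2×89291 − 1.130×10^5 = 65582 km.

r₂ = 65600 km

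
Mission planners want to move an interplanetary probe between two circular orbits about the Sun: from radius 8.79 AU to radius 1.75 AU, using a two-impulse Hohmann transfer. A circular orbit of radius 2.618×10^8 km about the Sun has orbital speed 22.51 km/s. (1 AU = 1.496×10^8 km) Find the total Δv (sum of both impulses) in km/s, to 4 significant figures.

From the circular-orbit relation v² = μ/r at r = 2.618×10^8 km: μ = v²r = (22.51)² × 2.618×10^8 = 1.32654×10^11 km³/s².
In km: r₁ = 8.79 × 1.496×10^8 = 1.314984×10^9 km; r₂ = 1.75 × 1.496×10^8 = 2.618×10^8 km.
The Hohmann ellipse has a_t = (r₁ + r₂)/2 = 7.88392×10^8 km.
Circular speed at r₁: v₁ = √(μ/r₁) = √(1.32654×10^11/1.314984×10^9) = 10.044 km/s.
Transfer-orbit speed at r₁ (v² = μ(2/r − 1/a)): v_a = √[μ(2/r₁ − 1/a_t)] = 5.7878 km/s.
First burn Δv₁ = |v_a − v₁| = 4.256 km/s.
Circular speed at r₂: v₂ = √(μ/r₂) = 22.510 km/s.
Transfer-orbit speed at r₂: v_p = √[μ(2/r₂ − 1/a_t)] = 29.071 km/s.
Second burn Δv₂ = |v₂ − v_p| = 6.561 km/s.
Total Δv = Δv₁ + Δv₂ = 10.82 km/s.

Δv = 10.82 km/s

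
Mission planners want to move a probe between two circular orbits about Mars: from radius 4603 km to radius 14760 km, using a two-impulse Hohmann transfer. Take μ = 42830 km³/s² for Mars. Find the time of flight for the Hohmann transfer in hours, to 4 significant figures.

t = 4.017 hours

The Hohmann ellipse has a_t = (r₁ + r₂)/2 = 9681.5 km.
Transfer time t = π√(a_t³/μ) = π√((9681.5)³ / 42830) = 14460 s.
Converting: 14460 s ÷ 3600 s/hour = 4.017 hours.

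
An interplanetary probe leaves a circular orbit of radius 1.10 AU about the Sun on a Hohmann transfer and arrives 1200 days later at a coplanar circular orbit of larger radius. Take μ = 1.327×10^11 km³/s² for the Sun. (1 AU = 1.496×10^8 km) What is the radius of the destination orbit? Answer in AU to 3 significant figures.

In km: r₁ = 1.10 × 1.496×10^8 = 1.6456×10^8 km.
Transfer time t = 1200 days = 1.0368×10^8 s, and t = π√(a_t³/μ).
So a_t = (μ t²/π²)^(1/3) = (1.327×10^11 × (1.0368×10^8)² / π²)^(1/3) = 5.2479×10^8 km.
Since a_t = (r₁ + r₂)/2, r₂ = 2a_t − r₁ = 2×5.2479×10^8 − 1.6456×10^8 = 8.8502×10^8 km.
In AU: r₂ = 8.8502×10^8 / 1.496×10^8 = 5.92 AU.

r₂ = 5.92 AU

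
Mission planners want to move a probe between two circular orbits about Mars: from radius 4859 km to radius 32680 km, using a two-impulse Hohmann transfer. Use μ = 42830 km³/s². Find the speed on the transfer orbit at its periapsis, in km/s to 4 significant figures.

v = 3.918 km/s

The Hohmann ellipse has a_t = (r₁ + r₂)/2 = 18769.5 km.
The periapsis of the transfer ellipse is at r = 4859 km.
Vis-viva: v = √[μ(2/r − 1/a_t)] = √[42830 × (2/4859 − 1/18769.5)] = 3.918 km/s.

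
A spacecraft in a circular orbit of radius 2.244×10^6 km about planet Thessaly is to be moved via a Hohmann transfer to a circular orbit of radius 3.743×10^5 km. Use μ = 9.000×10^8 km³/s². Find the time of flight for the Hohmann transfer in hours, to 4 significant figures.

The Hohmann ellipse has a_t = (r₁ + r₂)/2 = 1.30915×10^6 km.
By Kepler's third law the transfer-orbit period is T = 2π√(a_t³/μ), so t = T/2 = 1.5686×10^5 s.
Converting: 1.5686×10^5 s ÷ 3600 s/hour = 43.57 hours.

t = 43.57 hours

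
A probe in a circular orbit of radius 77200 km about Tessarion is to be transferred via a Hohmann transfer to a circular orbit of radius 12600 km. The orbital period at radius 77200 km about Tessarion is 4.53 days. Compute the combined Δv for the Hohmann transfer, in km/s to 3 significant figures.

From Kepler's third law T² = 4π²r³/μ at r = 77200 km, T = 4.53 days = 4.53 × 86400 s = 3.91392×10^5 s: μ = 4π²r³/T² = 1.18574×10^5 km³/s².
The Hohmann ellipse has a_t = (r₁ + r₂)/2 = 44900 km.
At r₁ the circular-orbit speed is v₁ = √(μ/r₁) = 1.2393 km/s.
On the transfer ellipse at r₁, v² = μ(2/r − 1/a) gives v_a = √[μ(2/r₁ − 1/a_t)] = 0.65652 km/s.
First burn Δv₁ = |v_a − v₁| = 0.5828 km/s.
At r₂, v₂ = √(μ/r₂) = 3.0677 km/s.
Transfer-orbit speed at r₂: v_p = √[μ(2/r₂ − 1/a_t)] = 4.0225 km/s.
Second burn Δv₂ = |v₂ − v_p| = 0.9548 km/s.
Δv = Δv₁ + Δv₂ = 0.5828 + 0.9548 = 1.538 km/s.

Δv = 1.54 km/s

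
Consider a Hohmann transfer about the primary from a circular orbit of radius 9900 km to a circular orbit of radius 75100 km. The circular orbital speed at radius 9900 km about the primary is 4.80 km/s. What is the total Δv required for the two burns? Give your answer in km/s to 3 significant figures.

Δv = 2.48 km/s

From the circular-orbit relation v² = μ/r at r = 9900 km: μ = v²r = (4.80)² × 9900 = 2.28096×10^5 km³/s².
The Hohmann ellipse has a_t = (r₁ + r₂)/2 = 42500 km.
Circular speed at r₁: v₁ = √(μ/r₁) = √(2.28096×10^5/9900) = 4.8000 km/s.
Transfer-orbit speed at r₁ (v² = μ(2/r − 1/a)): v_p = √[μ(2/r₁ − 1/a_t)] = 6.3807 km/s.
First burn Δv₁ = |v_p − v₁| = 1.5807 km/s.
At r₂, v₂ = √(μ/r₂) = 1.74277 km/s.
Transfer-orbit speed at r₂: v_a = √[μ(2/r₂ − 1/a_t)] = 0.841128 km/s.
Second burn Δv₂ = |v₂ − v_a| = 0.90164 km/s.
Total Δv = Δv₁ + Δv₂ = 2.482 km/s.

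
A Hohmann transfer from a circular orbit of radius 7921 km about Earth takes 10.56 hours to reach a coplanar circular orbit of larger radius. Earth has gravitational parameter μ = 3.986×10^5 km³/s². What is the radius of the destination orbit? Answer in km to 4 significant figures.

Transfer time t = 10.56 hours = 38016 s, and t = π√(a_t³/μ).
So a_t = (μ t²/π²)^(1/3) = (3.986×10^5 × (38016)² / π²)^(1/3) = 38790 km.
Since a_t = (r₁ + r₂)/2, r₂ = 2a_t − r₁ = 2×38790 − 7921 = 69659 km.

r₂ = 69660 km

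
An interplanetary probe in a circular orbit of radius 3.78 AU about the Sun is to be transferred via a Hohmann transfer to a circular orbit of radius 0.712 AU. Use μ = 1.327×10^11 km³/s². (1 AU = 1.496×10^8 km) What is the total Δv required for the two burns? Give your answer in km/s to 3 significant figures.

In km: r₁ = 3.78 × 1.496×10^8 = 5.65488×10^8 km; r₂ = 0.712 × 1.496×10^8 = 1.065152×10^8 km.
Semi-major axis of the transfer orbit: a_t = (5.65488×10^8 + 1.065152×10^8)/2 = 3.360016×10^8 km.
At r₁ the circular-orbit speed is v₁ = √(μ/r₁) = 15.3188 km/s.
Transfer-orbit speed at r₁ (v² = μ(2/r − 1/a)): v_a = √[μ(2/r₁ − 1/a_t)] = 8.62500 km/s.
First burn Δv₁ = |v_a − v₁| = 6.6938 km/s.
Circular speed at r₂: v₂ = √(μ/r₂) = 35.296 km/s.
Transfer-orbit speed at r₂: v_p = √[μ(2/r₂ − 1/a_t)] = 45.790 km/s.
Second burn Δv₂ = |v₂ − v_p| = 10.494 km/s.
Δv = Δv₁ + Δv₂ = 6.6938 + 10.494 = 17.19 km/s.

Δv = 17.2 km/s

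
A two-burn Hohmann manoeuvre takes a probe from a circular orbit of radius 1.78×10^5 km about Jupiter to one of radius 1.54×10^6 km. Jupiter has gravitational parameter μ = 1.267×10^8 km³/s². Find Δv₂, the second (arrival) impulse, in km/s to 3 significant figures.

Δv₂ = 4.94 km/s

Semi-major axis of the transfer orbit: a_t = (1.780×10^5 + 1.540×10^6)/2 = 8.590×10^5 km.
On the circular orbit at r = 1.540×10^6 km, v_c = √(μ/r) = 9.070 km/s.
Transfer-orbit speed at the same r (vis-viva, a = a_t): v_t = √[μ(2/r − 1/a_t)] = 4.129 km/s.
Δv₂ = |v_t − v_c| = |4.129 − 9.070| = 4.941 km/s.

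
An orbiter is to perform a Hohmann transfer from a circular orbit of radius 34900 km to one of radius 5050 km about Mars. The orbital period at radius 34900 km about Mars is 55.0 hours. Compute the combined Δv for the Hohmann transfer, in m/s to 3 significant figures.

From Kepler's third law T² = 4π²r³/μ at r = 34900 km, T = 55.0 hours = 55.0 × 3600 s = 1.980×10^5 s: μ = 4π²r³/T² = 42806.1 km³/s².
Transfer-ellipse semi-major axis a_t = (r₁ + r₂)/2 = (34900 + 5050)/2 = 19975 km.
Circular speed at r₁: v₁ = √(μ/r₁) = √(42806.1/34900) = 1.1075 km/s.
Transfer-orbit speed at r₁ (vis-viva equation): v_a = √[μ(2/r₁ − 1/a_t)] = 0.55686 km/s.
First burn Δv₁ = |v_a − v₁| = 0.55064 km/s.
Circular speed at r₂: v₂ = √(μ/r₂) = 2.91144 km/s.
Transfer-orbit speed at r₂: v_p = √[μ(2/r₂ − 1/a_t)] = 3.84837 km/s.
Second burn Δv₂ = |v₂ − v_p| = 0.93693 km/s.
Total Δv = Δv₁ + Δv₂ = 1.488 km/s.

Δv = 1490 m/s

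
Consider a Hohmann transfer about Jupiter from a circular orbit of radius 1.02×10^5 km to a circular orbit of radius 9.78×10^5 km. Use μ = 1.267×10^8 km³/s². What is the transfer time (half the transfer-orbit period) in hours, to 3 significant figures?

Semi-major axis of the transfer orbit: a_t = (1.020×10^5 + 9.780×10^5)/2 = 5.400×10^5 km.
By Kepler's third law the transfer-orbit period is T = 2π√(a_t³/μ), so t = T/2 = 1.108×10^5 s.
Converting: 1.108×10^5 s ÷ 3600 s/hour = 30.8 hours.

t = 30.8 hours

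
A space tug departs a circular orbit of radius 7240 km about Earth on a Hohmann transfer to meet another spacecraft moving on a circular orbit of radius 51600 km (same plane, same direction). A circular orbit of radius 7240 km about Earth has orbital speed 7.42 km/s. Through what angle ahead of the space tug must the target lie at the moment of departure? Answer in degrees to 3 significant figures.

φ = 103°

From the circular-orbit relation v² = μ/r at r = 7240 km: μ = v²r = (7.42)² × 7240 = 3.98608×10^5 km³/s².
The Hohmann ellipse has a_t = (r₁ + r₂)/2 = 29420 km.
Transfer time t = π√(a_t³/μ) = 25110 s.
The target's mean motion on its circular orbit is ω₂ = √(μ/r₂³) = 5.3864×10^-5 rad/s.
Angle swept by the target during transfer: ω₂·t = 1.3525 rad = 77.49°.
The space tug traverses 180° on the transfer ellipse, so the target must lead by 180° − 77.49° = 103°.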